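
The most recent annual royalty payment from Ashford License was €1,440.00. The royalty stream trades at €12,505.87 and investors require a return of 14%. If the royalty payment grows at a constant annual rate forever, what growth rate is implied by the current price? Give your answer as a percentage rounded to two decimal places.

P = D₀(1+g)/(r−g) ⇒ P(r−g) = D₀(1+g) ⇒ g(P+D₀) = P·r − D₀
g = (P·r − D₀)/(P + D₀) = (€12,505.87×0.14 − €1,440.00) / (€12,505.87 + €1,440.00) = 0.022288

2.23%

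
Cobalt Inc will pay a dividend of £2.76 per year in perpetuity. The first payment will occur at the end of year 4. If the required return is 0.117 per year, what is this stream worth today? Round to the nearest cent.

Value at end of year 3: C / r = £2.76 / 0.117 = £23.5897
Discount to today: PV = £23.5897 / (1 + 0.117)^3 = £23.5897 / 1.393669 = £16.93

£16.93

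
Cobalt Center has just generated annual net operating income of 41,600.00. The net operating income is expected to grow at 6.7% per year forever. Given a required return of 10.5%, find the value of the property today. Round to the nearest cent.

D₁ = D₀ × (1 + g) = 41,600.00 × 1.067 = 44,387.2000
Growing perpetuity: P = D₁ / (r − g) = 44,387.2000 / (0.105 − 0.067) = 1,168,084.21

1168084.21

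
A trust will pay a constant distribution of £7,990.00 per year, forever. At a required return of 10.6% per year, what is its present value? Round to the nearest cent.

£75377.36

Level perpetuity: PV = C / r = £7,990.00 / 0.106 = £75,377.36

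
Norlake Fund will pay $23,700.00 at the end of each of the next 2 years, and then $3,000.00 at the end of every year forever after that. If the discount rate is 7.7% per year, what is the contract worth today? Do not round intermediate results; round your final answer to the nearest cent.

PV of 2-year annuity: $23,700.00 × [1 − (1+0.077)^−2] / 0.077 = 42437.85611
Perpetuity value at year 2: $3,000.00 / 0.077 = 38961.03896
PV of perpetuity: 38961.03896 / (1+0.077)^2 = 33589.15844
Total PV = 42437.85611 + 33589.15844 = 76027.01455

$76027.01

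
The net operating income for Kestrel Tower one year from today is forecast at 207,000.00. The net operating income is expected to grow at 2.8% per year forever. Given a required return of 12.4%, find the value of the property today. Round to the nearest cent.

Growing perpetuity: P = D₁ / (r − g) = 207,000.0000 / (0.124 − 0.028) = 2,156,250.00

2156250.00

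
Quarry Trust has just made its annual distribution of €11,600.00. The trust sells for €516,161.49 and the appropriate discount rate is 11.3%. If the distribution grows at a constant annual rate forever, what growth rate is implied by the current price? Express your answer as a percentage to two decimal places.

P = D₀(1+g)/(r−g) ⇒ P(r−g) = D₀(1+g) ⇒ g(P+D₀) = P·r − D₀
g = (P·r − D₀)/(P + D₀) = (€516,161.49×0.113 − €11,600.00) / (€516,161.49 + €11,600.00) = 0.088537

8.85%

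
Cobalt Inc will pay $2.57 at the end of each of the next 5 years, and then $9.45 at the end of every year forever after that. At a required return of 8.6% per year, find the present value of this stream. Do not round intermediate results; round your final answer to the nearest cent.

PV of 5-year annuity: $2.57 × [1 − (1+0.086)^−5] / 0.086 = 10.10102
Perpetuity value at year 5: $9.45 / 0.086 = 109.88372
PV of perpetuity: 109.88372 / (1+0.086)^5 = 72.74183
Total PV = 10.10102 + 72.74183 = 82.84285

$82.84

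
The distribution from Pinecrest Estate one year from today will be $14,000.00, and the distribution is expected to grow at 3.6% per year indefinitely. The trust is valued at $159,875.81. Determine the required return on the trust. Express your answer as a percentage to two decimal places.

P = D₁/(r − g) ⇒ r = D₁/P + g = $14,000.0000/$159,875.81 + 0.036 = 0.087568 + 0.036 = 0.123568

12.36%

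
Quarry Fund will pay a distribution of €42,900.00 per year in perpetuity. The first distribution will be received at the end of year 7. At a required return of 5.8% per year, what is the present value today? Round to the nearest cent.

Value at end of year 6: C / r = €42,900.00 / 0.058 = €739,655.1724
Discount to today: PV = €739,655.1724 / (1 + 0.058)^6 = €739,655.1724 / 1.402536 = €527,369.84

€527369.84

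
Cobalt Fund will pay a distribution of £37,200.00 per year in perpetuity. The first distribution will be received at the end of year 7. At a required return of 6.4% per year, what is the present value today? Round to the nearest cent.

£400602.08

Value at end of year 6: C / r = £37,200.00 / 0.064 = £581,250.0000
Discount to today: PV = £581,250.0000 / (1 + 0.064)^6 = £581,250.0000 / 1.450941 = £400,602.08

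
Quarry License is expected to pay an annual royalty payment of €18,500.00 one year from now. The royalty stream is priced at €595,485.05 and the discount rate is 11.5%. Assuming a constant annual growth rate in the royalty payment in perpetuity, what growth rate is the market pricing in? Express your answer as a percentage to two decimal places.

8.39%

P = D₁/(r−g) ⇒ g = r − D₁/P = 0.115 − €18,500.00/€595,485.05 = 0.083933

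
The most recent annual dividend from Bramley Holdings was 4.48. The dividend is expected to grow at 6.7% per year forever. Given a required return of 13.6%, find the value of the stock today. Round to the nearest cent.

D₁ = D₀ × (1 + g) = 4.48 × 1.067 = 4.7802
Growing perpetuity: P = D₁ / (r − g) = 4.7802 / (0.136 − 0.067) = 69.28

69.28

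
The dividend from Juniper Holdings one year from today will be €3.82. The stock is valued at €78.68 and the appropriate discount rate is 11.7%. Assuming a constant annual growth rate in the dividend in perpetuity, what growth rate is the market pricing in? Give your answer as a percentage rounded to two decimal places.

6.84%

P = D₁/(r−g) ⇒ g = r − D₁/P = 0.117 − €3.82/€78.68 = 0.068449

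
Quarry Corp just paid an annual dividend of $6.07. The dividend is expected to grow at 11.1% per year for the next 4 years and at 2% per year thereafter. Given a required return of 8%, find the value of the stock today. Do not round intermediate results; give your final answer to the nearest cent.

D_1 = 6.74377
D_2 = 7.49233
D_3 = 8.32398
D_4 = 9.24794
Terminal value at year 4: TV = D_4×(1+g_2)/(r−g_2) = 9.43290/0.06 = 157.21495
P_0 = D_1/(1+r)^1 + D_2/(1+r)^2 + D_3/(1+r)^3 + D_4/(1+r)^4 + TV/(1+r)^4
    = 6.24423 + 6.42346 + 6.60784 + 6.79751 + 115.55768 = 141.63073

$141.63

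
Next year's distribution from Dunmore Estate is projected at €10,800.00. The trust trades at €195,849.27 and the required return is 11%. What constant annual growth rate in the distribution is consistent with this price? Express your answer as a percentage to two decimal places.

P = D₁/(r−g) ⇒ g = r − D₁/P = 0.11 − €10,800.00/€195,849.27 = 0.054856

5.49%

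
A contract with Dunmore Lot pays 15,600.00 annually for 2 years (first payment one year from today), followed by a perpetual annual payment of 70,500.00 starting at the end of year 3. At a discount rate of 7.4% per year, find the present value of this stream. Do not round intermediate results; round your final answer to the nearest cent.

853990.12

PV of 2-year annuity: 15,600.00 × [1 − (1+0.074)^−2] / 0.074 = 28049.47827
Perpetuity value at year 2: 70,500.00 / 0.074 = 952702.70270
PV of perpetuity: 952702.70270 / (1+0.074)^2 = 825940.63743
Total PV = 28049.47827 + 825940.63743 = 853990.11570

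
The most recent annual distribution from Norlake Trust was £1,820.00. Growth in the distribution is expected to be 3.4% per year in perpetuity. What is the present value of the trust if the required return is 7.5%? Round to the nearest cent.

£45899.51

D₁ = D₀ × (1 + g) = £1,820.00 × 1.034 = £1,881.8800
Growing perpetuity: P = D₁ / (r − g) = £1,881.8800 / (0.075 − 0.034) = £45,899.51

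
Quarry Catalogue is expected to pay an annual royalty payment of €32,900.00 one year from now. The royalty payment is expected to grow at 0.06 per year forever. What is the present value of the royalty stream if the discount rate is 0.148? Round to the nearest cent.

€373863.64

Growing perpetuity: P = D₁ / (r − g) = €32,900.0000 / (0.148 − 0.06) = €373,863.64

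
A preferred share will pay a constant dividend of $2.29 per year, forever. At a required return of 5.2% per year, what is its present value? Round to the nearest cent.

Level perpetuity: PV = C / r = $2.29 / 0.052 = $44.04

$44.04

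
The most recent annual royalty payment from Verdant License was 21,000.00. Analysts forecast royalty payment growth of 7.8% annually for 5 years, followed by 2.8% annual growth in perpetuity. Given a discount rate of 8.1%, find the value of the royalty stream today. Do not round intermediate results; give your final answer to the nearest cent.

505829.08

D_1 = 22638.00000
D_2 = 24403.76400
D_3 = 26307.25759
D_4 = 28359.22368
D_5 = 30571.24313
Terminal value at year 5: TV = D_5×(1+g_2)/(r−g_2) = 31427.23794/0.053 = 592966.75357
P_0 = D_1/(1+r)^1 + D_2/(1+r)^2 + D_3/(1+r)^3 + D_4/(1+r)^4 + D_5/(1+r)^5 + TV/(1+r)^5
    = 20941.72063 + 20883.60300 + 20825.64665 + 20767.85115 + 20710.21604 + 401700.03935 = 505829.07681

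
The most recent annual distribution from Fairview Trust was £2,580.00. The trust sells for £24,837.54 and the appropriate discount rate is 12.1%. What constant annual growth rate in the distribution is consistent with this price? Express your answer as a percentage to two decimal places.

P = D₀(1+g)/(r−g) ⇒ P(r−g) = D₀(1+g) ⇒ g(P+D₀) = P·r − D₀
g = (P·r − D₀)/(P + D₀) = (£24,837.54×0.121 − £2,580.00) / (£24,837.54 + £2,580.00) = 0.015514

1.55%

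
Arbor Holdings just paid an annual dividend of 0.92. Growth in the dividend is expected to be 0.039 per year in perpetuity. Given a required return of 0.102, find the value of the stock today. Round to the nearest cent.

D₁ = D₀ × (1 + g) = 0.92 × 1.039 = 0.9559
Growing perpetuity: P = D₁ / (r − g) = 0.9559 / (0.102 − 0.039) = 15.17

15.17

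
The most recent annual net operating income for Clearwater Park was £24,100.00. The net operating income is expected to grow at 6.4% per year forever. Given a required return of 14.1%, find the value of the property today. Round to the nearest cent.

D₁ = D₀ × (1 + g) = £24,100.00 × 1.064 = £25,642.4000
Growing perpetuity: P = D₁ / (r − g) = £25,642.4000 / (0.141 − 0.064) = £333,018.18

£333018.18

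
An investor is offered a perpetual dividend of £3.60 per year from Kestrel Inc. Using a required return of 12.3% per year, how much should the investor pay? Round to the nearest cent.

£29.27

Level perpetuity: PV = C / r = £3.60 / 0.123 = £29.27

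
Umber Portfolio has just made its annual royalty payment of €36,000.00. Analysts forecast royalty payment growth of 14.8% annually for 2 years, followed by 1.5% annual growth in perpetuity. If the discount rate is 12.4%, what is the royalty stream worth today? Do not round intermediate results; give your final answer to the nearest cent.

€424020.50

D_1 = 41328.00000
D_2 = 47444.54400
Terminal value at year 2: TV = D_2×(1+g_2)/(r−g_2) = 48156.21216/0.109 = 441800.11156
P_0 = D_1/(1+r)^1 + D_2/(1+r)^2 + TV/(1+r)^2
    = 36768.68327 + 37553.77971 + 349698.04046 = 424020.50344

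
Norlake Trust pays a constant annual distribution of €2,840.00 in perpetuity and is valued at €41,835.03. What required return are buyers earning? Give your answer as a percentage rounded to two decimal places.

6.79%

P = C/r ⇒ r = C/P = €2,840.00/€41,835.03 = 0.067886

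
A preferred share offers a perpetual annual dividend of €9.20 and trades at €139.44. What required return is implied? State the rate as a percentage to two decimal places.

P = C/r ⇒ r = C/P = €9.20/€139.44 = 0.065978

6.60%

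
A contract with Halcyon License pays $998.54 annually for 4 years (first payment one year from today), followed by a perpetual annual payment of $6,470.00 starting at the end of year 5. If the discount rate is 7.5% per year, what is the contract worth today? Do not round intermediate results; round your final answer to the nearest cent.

$67940.96

PV of 4-year annuity: $998.54 × [1 − (1+0.075)^−4] / 0.075 = 3344.43625
Perpetuity value at year 4: $6,470.00 / 0.075 = 86266.66667
PV of perpetuity: 86266.66667 / (1+0.075)^4 = 64596.52570
Total PV = 3344.43625 + 64596.52570 = 67940.96196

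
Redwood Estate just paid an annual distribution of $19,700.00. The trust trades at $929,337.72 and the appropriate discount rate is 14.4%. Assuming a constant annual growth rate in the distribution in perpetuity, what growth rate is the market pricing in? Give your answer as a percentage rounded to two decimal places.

P = D₀(1+g)/(r−g) ⇒ P(r−g) = D₀(1+g) ⇒ g(P+D₀) = P·r − D₀
g = (P·r − D₀)/(P + D₀) = ($929,337.72×0.144 − $19,700.00) / ($929,337.72 + $19,700.00) = 0.120253

12.03%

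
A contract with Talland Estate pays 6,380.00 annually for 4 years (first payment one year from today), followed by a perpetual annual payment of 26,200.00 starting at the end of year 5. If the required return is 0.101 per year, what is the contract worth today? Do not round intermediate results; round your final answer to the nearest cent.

PV of 4-year annuity: 6,380.00 × [1 − (1+0.101)^−4] / 0.101 = 20180.04078
Perpetuity value at year 4: 26,200.00 / 0.101 = 259405.94059
PV of perpetuity: 259405.94059 / (1+0.101)^4 = 176534.92673
Total PV = 20180.04078 + 176534.92673 = 196714.96751

196714.97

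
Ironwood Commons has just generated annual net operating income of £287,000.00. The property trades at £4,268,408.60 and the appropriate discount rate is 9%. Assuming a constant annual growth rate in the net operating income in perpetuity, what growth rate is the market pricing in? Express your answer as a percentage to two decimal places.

P = D₀(1+g)/(r−g) ⇒ P(r−g) = D₀(1+g) ⇒ g(P+D₀) = P·r − D₀
g = (P·r − D₀)/(P + D₀) = (£4,268,408.60×0.09 − £287,000.00) / (£4,268,408.60 + £287,000.00) = 0.021328

2.13%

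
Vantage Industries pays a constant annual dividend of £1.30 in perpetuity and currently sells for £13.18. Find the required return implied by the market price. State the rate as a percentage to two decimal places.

P = C/r ⇒ r = C/P = £1.30/£13.18 = 0.098634

9.86%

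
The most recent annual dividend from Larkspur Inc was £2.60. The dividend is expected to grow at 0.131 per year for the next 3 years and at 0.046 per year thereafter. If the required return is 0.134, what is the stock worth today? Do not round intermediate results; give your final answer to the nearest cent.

£38.42

D_1 = 2.94060
D_2 = 3.32582
D_3 = 3.76150
Terminal value at year 3: TV = D_3×(1+g_2)/(r−g_2) = 3.93453/0.088 = 44.71057
P_0 = D_1/(1+r)^1 + D_2/(1+r)^2 + D_3/(1+r)^3 + TV/(1+r)^3
    = 2.59312 + 2.58626 + 2.57942 + 30.65992 = 38.41872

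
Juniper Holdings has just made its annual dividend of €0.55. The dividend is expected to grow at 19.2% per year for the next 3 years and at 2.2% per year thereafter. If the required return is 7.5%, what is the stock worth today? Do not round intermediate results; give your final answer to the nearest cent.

€16.50

D_1 = 0.65560
D_2 = 0.78148
D_3 = 0.93152
Terminal value at year 3: TV = D_3×(1+g_2)/(r−g_2) = 0.95201/0.053 = 17.96249
P_0 = D_1/(1+r)^1 + D_2/(1+r)^2 + D_3/(1+r)^3 + TV/(1+r)^3
    = 0.60986 + 0.67624 + 0.74984 + 14.45909 = 16.49503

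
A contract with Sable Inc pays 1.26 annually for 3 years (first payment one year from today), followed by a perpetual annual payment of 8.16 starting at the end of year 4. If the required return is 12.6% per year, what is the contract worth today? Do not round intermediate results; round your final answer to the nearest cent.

PV of 3-year annuity: 1.26 × [1 − (1+0.126)^−3] / 0.126 = 2.99538
Perpetuity value at year 3: 8.16 / 0.126 = 64.76190
PV of perpetuity: 64.76190 / (1+0.126)^3 = 45.36328
Total PV = 2.99538 + 45.36328 = 48.35866

48.36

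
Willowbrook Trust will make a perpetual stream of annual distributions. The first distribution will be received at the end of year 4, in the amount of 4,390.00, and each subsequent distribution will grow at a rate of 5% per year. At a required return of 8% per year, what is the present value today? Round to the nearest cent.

Value at end of year 3: C₁ / (r − g) = 4,390.00 / (0.08 − 0.05) = 146,333.3333
Discount to today: PV = 146,333.3333 / (1 + 0.08)^3 = 146,333.3333 / 1.259712 = 116,164.12

116164.12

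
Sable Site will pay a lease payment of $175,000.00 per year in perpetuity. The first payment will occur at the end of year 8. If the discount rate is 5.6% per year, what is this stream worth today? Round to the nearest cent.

$2134040.19

Value at end of year 7: C / r = $175,000.00 / 0.056 = $3,125,000.0000
Discount to today: PV = $3,125,000.0000 / (1 + 0.056)^7 = $3,125,000.0000 / 1.464359 = $2,134,040.19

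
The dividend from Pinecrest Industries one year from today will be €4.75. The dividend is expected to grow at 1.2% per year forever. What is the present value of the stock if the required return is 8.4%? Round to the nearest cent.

Growing perpetuity: P = D₁ / (r − g) = €4.7500 / (0.084 − 0.012) = €65.97

€65.97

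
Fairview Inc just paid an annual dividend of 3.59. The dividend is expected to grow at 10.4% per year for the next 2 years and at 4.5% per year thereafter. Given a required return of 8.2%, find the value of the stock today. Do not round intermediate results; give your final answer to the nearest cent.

D_1 = 3.96336
D_2 = 4.37555
Terminal value at year 2: TV = D_2×(1+g_2)/(r−g_2) = 4.57245/0.037 = 123.57971
P_0 = D_1/(1+r)^1 + D_2/(1+r)^2 + TV/(1+r)^2
    = 3.66299 + 3.73747 + 105.55836 = 112.95883

112.96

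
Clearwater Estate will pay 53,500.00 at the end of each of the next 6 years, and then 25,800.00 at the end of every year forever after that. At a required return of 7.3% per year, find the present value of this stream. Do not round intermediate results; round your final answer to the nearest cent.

PV of 6-year annuity: 53,500.00 × [1 − (1+0.073)^−6] / 0.073 = 252665.17488
Perpetuity value at year 6: 25,800.00 / 0.073 = 353424.65753
PV of perpetuity: 353424.65753 / (1+0.073)^6 = 231578.64797
Total PV = 252665.17488 + 231578.64797 = 484243.82284

484243.82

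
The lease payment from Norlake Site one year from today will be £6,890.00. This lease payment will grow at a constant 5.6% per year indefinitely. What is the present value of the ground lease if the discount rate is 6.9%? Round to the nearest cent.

£530000.00

Growing perpetuity: P = D₁ / (r − g) = £6,890.0000 / (0.069 − 0.056) = £530,000.00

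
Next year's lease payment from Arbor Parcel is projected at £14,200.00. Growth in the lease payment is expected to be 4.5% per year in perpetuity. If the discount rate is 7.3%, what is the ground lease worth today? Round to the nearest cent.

£507142.86

Growing perpetuity: P = D₁ / (r − g) = £14,200.0000 / (0.073 − 0.045) = £507,142.86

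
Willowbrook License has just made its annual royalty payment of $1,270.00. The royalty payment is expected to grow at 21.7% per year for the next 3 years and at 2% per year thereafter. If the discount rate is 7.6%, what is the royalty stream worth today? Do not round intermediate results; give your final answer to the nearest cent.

$38368.24

D_1 = 1545.59000
D_2 = 1880.98303
D_3 = 2289.15635
Terminal value at year 3: TV = D_3×(1+g_2)/(r−g_2) = 2334.93947/0.056 = 41695.34776
P_0 = D_1/(1+r)^1 + D_2/(1+r)^2 + D_3/(1+r)^3 + TV/(1+r)^3
    = 1436.42193 + 1624.65194 + 1837.54779 + 33469.62037 = 38368.24203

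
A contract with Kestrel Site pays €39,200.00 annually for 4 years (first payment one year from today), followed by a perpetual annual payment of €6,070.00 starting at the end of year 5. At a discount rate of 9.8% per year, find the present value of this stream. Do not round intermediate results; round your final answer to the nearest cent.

PV of 4-year annuity: €39,200.00 × [1 − (1+0.098)^−4] / 0.098 = 124798.60509
Perpetuity value at year 4: €6,070.00 / 0.098 = 61938.77551
PV of perpetuity: 61938.77551 / (1+0.098)^4 = 42614.09355
Total PV = 124798.60509 + 42614.09355 = 167412.69864

€167412.70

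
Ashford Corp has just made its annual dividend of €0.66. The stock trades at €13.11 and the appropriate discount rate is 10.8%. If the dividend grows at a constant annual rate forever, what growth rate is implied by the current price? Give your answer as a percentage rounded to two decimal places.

P = D₀(1+g)/(r−g) ⇒ P(r−g) = D₀(1+g) ⇒ g(P+D₀) = P·r − D₀
g = (P·r − D₀)/(P + D₀) = (€13.11×0.108 − €0.66) / (€13.11 + €0.66) = 0.054893

5.49%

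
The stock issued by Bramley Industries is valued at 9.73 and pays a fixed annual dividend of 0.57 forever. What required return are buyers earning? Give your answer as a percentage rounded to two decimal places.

5.86%

P = C/r ⇒ r = C/P = 0.57/9.73 = 0.058582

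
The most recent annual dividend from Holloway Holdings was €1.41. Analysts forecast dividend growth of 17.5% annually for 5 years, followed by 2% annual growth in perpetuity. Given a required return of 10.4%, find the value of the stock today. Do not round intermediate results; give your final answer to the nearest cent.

D_1 = 1.65675
D_2 = 1.94668
D_3 = 2.28735
D_4 = 2.68764
D_5 = 3.15797
Terminal value at year 5: TV = D_5×(1+g_2)/(r−g_2) = 3.22113/0.084 = 38.34682
P_0 = D_1/(1+r)^1 + D_2/(1+r)^2 + D_3/(1+r)^3 + D_4/(1+r)^4 + D_5/(1+r)^5 + TV/(1+r)^5
    = 1.50068 + 1.59719 + 1.69991 + 1.80923 + 1.92559 + 23.38212 = 31.91472

€31.91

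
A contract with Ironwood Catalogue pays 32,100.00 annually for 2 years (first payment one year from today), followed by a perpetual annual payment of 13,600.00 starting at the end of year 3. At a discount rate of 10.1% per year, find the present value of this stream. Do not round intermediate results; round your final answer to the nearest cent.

PV of 2-year annuity: 32,100.00 × [1 − (1+0.101)^−2] / 0.101 = 55636.07026
Perpetuity value at year 2: 13,600.00 / 0.101 = 134653.46535
PV of perpetuity: 134653.46535 / (1+0.101)^2 = 111081.79695
Total PV = 55636.07026 + 111081.79695 = 166717.86721

166717.87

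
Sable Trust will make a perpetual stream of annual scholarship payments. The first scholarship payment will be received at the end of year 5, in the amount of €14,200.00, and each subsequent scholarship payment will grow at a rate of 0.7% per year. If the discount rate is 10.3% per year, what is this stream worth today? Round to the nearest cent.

€99934.41

Value at end of year 4: C₁ / (r − g) = €14,200.00 / (0.103 − 0.007) = €147,916.6667
Discount to today: PV = €147,916.6667 / (1 + 0.103)^4 = €147,916.6667 / 1.480137 = €99,934.41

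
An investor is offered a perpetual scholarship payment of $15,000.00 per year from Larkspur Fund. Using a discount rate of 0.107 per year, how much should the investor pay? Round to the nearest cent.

$140186.92

Level perpetuity: PV = C / r = $15,000.00 / 0.107 = $140,186.92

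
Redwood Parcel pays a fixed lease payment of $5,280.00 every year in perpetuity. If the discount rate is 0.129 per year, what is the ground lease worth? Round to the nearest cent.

Level perpetuity: PV = C / r = $5,280.00 / 0.129 = $40,930.23

$40930.23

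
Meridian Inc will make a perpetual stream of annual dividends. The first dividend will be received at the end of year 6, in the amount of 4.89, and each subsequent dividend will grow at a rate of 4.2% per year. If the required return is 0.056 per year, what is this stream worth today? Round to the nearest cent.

265.99

Value at end of year 5: C₁ / (r − g) = 4.89 / (0.056 − 0.042) = 349.2857
Discount to today: PV = 349.2857 / (1 + 0.056)^5 = 349.2857 / 1.313166 = 265.99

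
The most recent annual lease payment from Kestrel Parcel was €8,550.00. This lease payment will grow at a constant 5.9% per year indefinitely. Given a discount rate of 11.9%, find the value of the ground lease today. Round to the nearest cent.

D₁ = D₀ × (1 + g) = €8,550.00 × 1.059 = €9,054.4500
Growing perpetuity: P = D₁ / (r − g) = €9,054.4500 / (0.119 − 0.059) = €150,907.50

€150907.50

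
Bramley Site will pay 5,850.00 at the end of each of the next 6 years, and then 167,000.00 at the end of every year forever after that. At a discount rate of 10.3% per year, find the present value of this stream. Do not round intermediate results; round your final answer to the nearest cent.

925636.52

PV of 6-year annuity: 5,850.00 × [1 − (1+0.103)^−6] / 0.103 = 25255.83489
Perpetuity value at year 6: 167,000.00 / 0.103 = 1621359.22330
PV of perpetuity: 1621359.22330 / (1+0.103)^6 = 900380.68889
Total PV = 25255.83489 + 900380.68889 = 925636.52377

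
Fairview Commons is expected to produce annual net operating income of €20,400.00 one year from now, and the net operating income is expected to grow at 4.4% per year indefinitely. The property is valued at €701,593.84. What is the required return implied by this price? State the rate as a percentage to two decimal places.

P = D₁/(r − g) ⇒ r = D₁/P + g = €20,400.0000/€701,593.84 + 0.044 = 0.029077 + 0.044 = 0.073077

7.31%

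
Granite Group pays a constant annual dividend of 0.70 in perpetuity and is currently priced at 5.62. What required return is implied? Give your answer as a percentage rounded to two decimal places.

12.46%

P = C/r ⇒ r = C/P = 0.70/5.62 = 0.124555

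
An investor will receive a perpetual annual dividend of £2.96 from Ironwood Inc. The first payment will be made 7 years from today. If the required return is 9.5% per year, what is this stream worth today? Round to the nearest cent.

£18.08

Value at end of year 6: C / r = £2.96 / 0.095 = £31.1579
Discount to today: PV = £31.1579 / (1 + 0.095)^6 = £31.1579 / 1.723791 = £18.08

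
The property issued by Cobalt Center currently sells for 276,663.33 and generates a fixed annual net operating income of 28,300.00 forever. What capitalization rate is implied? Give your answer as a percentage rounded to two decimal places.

P = C/r ⇒ r = C/P = 28,300.00/276,663.33 = 0.102290

10.23%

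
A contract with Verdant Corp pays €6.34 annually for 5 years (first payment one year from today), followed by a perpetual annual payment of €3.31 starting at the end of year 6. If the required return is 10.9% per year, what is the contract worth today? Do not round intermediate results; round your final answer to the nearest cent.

€41.59

PV of 5-year annuity: €6.34 × [1 − (1+0.109)^−5] / 0.109 = 23.49105
Perpetuity value at year 5: €3.31 / 0.109 = 30.36697
PV of perpetuity: 30.36697 / (1+0.109)^5 = 18.10272
Total PV = 23.49105 + 18.10272 = 41.59377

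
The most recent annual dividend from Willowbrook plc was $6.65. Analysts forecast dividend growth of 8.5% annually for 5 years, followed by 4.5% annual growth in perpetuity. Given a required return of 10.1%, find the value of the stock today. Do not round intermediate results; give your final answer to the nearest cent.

D_1 = 7.21525
D_2 = 7.82855
D_3 = 8.49397
D_4 = 9.21596
D_5 = 9.99932
Terminal value at year 5: TV = D_5×(1+g_2)/(r−g_2) = 10.44929/0.056 = 186.59440
P_0 = D_1/(1+r)^1 + D_2/(1+r)^2 + D_3/(1+r)^3 + D_4/(1+r)^4 + D_5/(1+r)^5 + TV/(1+r)^5
    = 6.55336 + 6.45813 + 6.36427 + 6.27179 + 6.18064 + 115.33523 = 147.16343

$147.16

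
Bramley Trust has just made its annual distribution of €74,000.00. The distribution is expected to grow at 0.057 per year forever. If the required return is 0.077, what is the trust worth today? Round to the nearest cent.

€3910900.00

D₁ = D₀ × (1 + g) = €74,000.00 × 1.057 = €78,218.0000
Growing perpetuity: P = D₁ / (r − g) = €78,218.0000 / (0.077 − 0.057) = €3,910,900.00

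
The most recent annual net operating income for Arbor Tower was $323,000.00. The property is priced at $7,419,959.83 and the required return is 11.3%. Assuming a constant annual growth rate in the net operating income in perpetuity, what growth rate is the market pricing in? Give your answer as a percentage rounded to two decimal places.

P = D₀(1+g)/(r−g) ⇒ P(r−g) = D₀(1+g) ⇒ g(P+D₀) = P·r − D₀
g = (P·r − D₀)/(P + D₀) = ($7,419,959.83×0.113 − $323,000.00) / ($7,419,959.83 + $323,000.00) = 0.066571

6.66%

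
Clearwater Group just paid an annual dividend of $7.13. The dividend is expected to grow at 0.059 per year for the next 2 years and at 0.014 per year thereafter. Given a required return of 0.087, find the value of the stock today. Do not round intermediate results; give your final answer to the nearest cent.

$107.72

D_1 = 7.55067
D_2 = 7.99616
Terminal value at year 2: TV = D_2×(1+g_2)/(r−g_2) = 8.10811/0.073 = 111.06994
P_0 = D_1/(1+r)^1 + D_2/(1+r)^2 + TV/(1+r)^2
    = 6.94634 + 6.76741 + 94.00208 = 107.71583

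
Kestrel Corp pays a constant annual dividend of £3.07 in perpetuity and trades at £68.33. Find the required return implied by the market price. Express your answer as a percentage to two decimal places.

4.49%

P = C/r ⇒ r = C/P = £3.07/£68.33 = 0.044929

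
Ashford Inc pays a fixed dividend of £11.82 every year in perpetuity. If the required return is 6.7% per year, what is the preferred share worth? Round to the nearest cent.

Level perpetuity: PV = C / r = £11.82 / 0.067 = £176.42

£176.42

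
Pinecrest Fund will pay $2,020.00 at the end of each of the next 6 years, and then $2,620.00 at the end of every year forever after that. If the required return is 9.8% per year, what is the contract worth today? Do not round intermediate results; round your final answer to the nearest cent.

PV of 6-year annuity: $2,020.00 × [1 − (1+0.098)^−6] / 0.098 = 8849.43027
Perpetuity value at year 6: $2,620.00 / 0.098 = 26734.69388
PV of perpetuity: 26734.69388 / (1+0.098)^6 = 15256.71997
Total PV = 8849.43027 + 15256.71997 = 24106.15023

$24106.15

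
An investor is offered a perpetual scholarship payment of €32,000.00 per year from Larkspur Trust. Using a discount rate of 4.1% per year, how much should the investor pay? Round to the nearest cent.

€780487.80

Level perpetuity: PV = C / r = €32,000.00 / 0.041 = €780,487.80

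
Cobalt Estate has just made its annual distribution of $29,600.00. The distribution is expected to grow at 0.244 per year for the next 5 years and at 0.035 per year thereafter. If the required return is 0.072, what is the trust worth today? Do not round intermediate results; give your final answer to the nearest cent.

$1978875.65

D_1 = 36822.40000
D_2 = 45807.06560
D_3 = 56983.98961
D_4 = 70888.08307
D_5 = 88184.77534
Terminal value at year 5: TV = D_5×(1+g_2)/(r−g_2) = 91271.24248/0.037 = 2466790.33720
P_0 = D_1/(1+r)^1 + D_2/(1+r)^2 + D_3/(1+r)^3 + D_4/(1+r)^4 + D_5/(1+r)^5 + TV/(1+r)^5
    = 34349.25373 + 39860.51459 + 46256.04492 + 53677.72377 + 62290.19437 + 1742441.92360 = 1978875.65498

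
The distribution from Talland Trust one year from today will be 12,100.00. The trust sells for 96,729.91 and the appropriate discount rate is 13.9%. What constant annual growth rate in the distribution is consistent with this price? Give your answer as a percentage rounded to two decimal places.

1.39%

P = D₁/(r−g) ⇒ g = r − D₁/P = 0.139 − 12,100.00/96,729.91 = 0.013909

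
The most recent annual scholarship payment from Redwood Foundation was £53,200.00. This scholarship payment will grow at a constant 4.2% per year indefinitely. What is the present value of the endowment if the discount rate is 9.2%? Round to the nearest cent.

D₁ = D₀ × (1 + g) = £53,200.00 × 1.042 = £55,434.4000
Growing perpetuity: P = D₁ / (r − g) = £55,434.4000 / (0.092 − 0.042) = £1,108,688.00

£1108688.00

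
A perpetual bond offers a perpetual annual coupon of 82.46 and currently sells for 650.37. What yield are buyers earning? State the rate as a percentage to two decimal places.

12.68%

P = C/r ⇒ r = C/P = 82.46/650.37 = 0.126789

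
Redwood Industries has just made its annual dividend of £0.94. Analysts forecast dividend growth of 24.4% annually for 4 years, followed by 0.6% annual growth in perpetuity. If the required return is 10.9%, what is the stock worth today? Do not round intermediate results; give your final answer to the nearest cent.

D_1 = 1.16936
D_2 = 1.45468
D_3 = 1.80963
D_4 = 2.25118
Terminal value at year 4: TV = D_4×(1+g_2)/(r−g_2) = 2.26468/0.103 = 21.98721
P_0 = D_1/(1+r)^1 + D_2/(1+r)^2 + D_3/(1+r)^3 + D_4/(1+r)^4 + TV/(1+r)^4
    = 1.05443 + 1.18278 + 1.32677 + 1.48828 + 14.53597 = 19.58822

£19.59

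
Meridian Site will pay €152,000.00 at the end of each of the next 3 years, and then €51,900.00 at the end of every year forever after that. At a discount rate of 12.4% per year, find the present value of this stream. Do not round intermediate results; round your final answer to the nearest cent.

PV of 3-year annuity: €152,000.00 × [1 − (1+0.124)^−3] / 0.124 = 362583.51965
Perpetuity value at year 3: €51,900.00 / 0.124 = 418548.38710
PV of perpetuity: 418548.38710 / (1+0.124)^3 = 294745.19848
Total PV = 362583.51965 + 294745.19848 = 657328.71813

€657328.72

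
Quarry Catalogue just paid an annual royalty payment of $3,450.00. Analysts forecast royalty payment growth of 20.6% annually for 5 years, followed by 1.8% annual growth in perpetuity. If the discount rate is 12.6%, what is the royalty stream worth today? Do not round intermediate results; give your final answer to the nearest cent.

$67128.12

D_1 = 4160.70000
D_2 = 5017.80420
D_3 = 6051.47187
D_4 = 7298.07507
D_5 = 8801.47853
Terminal value at year 5: TV = D_5×(1+g_2)/(r−g_2) = 8959.90515/0.108 = 82962.08470
P_0 = D_1/(1+r)^1 + D_2/(1+r)^2 + D_3/(1+r)^3 + D_4/(1+r)^4 + D_5/(1+r)^5 + TV/(1+r)^5
    = 3695.11545 + 3957.64586 + 4238.82851 + 4539.98862 + 4862.54554 + 45833.99405 = 67128.11803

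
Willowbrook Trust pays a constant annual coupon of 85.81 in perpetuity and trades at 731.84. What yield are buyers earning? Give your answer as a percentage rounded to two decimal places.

11.73%

P = C/r ⇒ r = C/P = 85.81/731.84 = 0.117252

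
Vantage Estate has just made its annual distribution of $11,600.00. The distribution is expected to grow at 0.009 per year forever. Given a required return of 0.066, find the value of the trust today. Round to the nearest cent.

$205340.35

D₁ = D₀ × (1 + g) = $11,600.00 × 1.009 = $11,704.4000
Growing perpetuity: P = D₁ / (r − g) = $11,704.4000 / (0.066 − 0.009) = $205,340.35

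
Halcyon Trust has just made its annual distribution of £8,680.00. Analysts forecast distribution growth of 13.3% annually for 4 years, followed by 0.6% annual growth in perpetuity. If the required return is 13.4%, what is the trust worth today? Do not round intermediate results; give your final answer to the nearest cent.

D_1 = 9834.44000
D_2 = 11142.42052
D_3 = 12624.36245
D_4 = 14303.40265
Terminal value at year 4: TV = D_4×(1+g_2)/(r−g_2) = 14389.22307/0.128 = 112415.80524
P_0 = D_1/(1+r)^1 + D_2/(1+r)^2 + D_3/(1+r)^3 + D_4/(1+r)^4 + TV/(1+r)^4
    = 8672.34568 + 8664.69811 + 8657.05728 + 8649.42319 + 67979.06039 = 102622.58465

£102622.58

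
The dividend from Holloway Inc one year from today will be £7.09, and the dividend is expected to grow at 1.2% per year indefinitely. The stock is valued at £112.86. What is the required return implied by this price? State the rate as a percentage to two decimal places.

P = D₁/(r − g) ⇒ r = D₁/P + g = £7.0900/£112.86 + 0.012 = 0.062821 + 0.012 = 0.074821

7.48%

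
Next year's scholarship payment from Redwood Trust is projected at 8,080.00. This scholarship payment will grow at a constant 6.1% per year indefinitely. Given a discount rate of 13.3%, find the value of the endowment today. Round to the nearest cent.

Growing perpetuity: P = D₁ / (r − g) = 8,080.0000 / (0.133 − 0.061) = 112,222.22

112222.22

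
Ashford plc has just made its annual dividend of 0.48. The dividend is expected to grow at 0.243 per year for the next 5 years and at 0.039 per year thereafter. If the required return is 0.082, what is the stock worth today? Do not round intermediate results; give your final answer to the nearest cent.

26.92

D_1 = 0.59664
D_2 = 0.74162
D_3 = 0.92184
D_4 = 1.14584
D_5 = 1.42428
Terminal value at year 5: TV = D_5×(1+g_2)/(r−g_2) = 1.47983/0.043 = 34.41470
P_0 = D_1/(1+r)^1 + D_2/(1+r)^2 + D_3/(1+r)^3 + D_4/(1+r)^4 + D_5/(1+r)^5 + TV/(1+r)^5
    = 0.55142 + 0.63347 + 0.72773 + 0.83602 + 0.96042 + 23.20639 = 26.91546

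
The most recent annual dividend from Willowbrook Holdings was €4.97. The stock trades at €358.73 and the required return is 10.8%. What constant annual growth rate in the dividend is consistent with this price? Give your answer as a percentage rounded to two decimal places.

9.29%

P = D₀(1+g)/(r−g) ⇒ P(r−g) = D₀(1+g) ⇒ g(P+D₀) = P·r − D₀
g = (P·r − D₀)/(P + D₀) = (€358.73×0.108 − €4.97) / (€358.73 + €4.97) = 0.092859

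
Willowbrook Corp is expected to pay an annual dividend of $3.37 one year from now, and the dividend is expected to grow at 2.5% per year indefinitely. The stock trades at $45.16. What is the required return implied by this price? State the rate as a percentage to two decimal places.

9.96%

P = D₁/(r − g) ⇒ r = D₁/P + g = $3.3700/$45.16 + 0.025 = 0.074624 + 0.025 = 0.099624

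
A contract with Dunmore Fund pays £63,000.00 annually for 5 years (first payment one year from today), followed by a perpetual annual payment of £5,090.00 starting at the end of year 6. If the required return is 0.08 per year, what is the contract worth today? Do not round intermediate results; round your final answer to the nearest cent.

£294842.84

PV of 5-year annuity: £63,000.00 × [1 − (1+0.08)^−5] / 0.08 = 251540.73234
Perpetuity value at year 5: £5,090.00 / 0.08 = 63625.00000
PV of perpetuity: 63625.00000 / (1+0.08)^5 = 43302.10591
Total PV = 251540.73234 + 43302.10591 = 294842.83825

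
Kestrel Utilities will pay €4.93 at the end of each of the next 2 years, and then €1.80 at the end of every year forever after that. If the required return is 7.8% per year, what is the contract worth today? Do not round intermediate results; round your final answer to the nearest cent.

PV of 2-year annuity: €4.93 × [1 − (1+0.078)^−2] / 0.078 = 8.81566
Perpetuity value at year 2: €1.80 / 0.078 = 23.07692
PV of perpetuity: 23.07692 / (1+0.078)^2 = 19.85822
Total PV = 8.81566 + 19.85822 = 28.67389

€28.67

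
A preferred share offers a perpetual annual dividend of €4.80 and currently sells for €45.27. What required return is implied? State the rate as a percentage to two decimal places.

P = C/r ⇒ r = C/P = €4.80/€45.27 = 0.106030

10.60%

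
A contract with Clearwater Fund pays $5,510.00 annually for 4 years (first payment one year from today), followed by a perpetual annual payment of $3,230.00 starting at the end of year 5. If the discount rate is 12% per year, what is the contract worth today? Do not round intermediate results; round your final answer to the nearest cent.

$33841.82

PV of 4-year annuity: $5,510.00 × [1 − (1+0.12)^−4] / 0.12 = 16735.79490
Perpetuity value at year 4: $3,230.00 / 0.12 = 26916.66667
PV of perpetuity: 26916.66667 / (1+0.12)^4 = 17106.02828
Total PV = 16735.79490 + 17106.02828 = 33841.82318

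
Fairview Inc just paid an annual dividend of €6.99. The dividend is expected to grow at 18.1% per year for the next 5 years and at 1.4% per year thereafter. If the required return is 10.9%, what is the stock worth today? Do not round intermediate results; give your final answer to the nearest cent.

€144.56

D_1 = 8.25519
D_2 = 9.74938
D_3 = 11.51402
D_4 = 13.59805
D_5 = 16.05930
Terminal value at year 5: TV = D_5×(1+g_2)/(r−g_2) = 16.28413/0.095 = 171.41192
P_0 = D_1/(1+r)^1 + D_2/(1+r)^2 + D_3/(1+r)^3 + D_4/(1+r)^4 + D_5/(1+r)^5 + TV/(1+r)^5
    = 7.44381 + 7.92709 + 8.44175 + 8.98981 + 9.57346 + 102.18409 = 144.56001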